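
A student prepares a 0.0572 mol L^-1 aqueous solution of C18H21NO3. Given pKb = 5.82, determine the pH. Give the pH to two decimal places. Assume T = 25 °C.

pH = 10.47

C18H21NO3 + H2O ⇌ C18H22NO3+ + OH-
Kb = 10^(−5.82) = 1.51 × 10^-6
From the ICE table, Kb = [OH-]²/(0.0572 − [OH-]) = 1.51 × 10^-6.
Assume [OH-] ≪ 0.0572: [OH-] ≈ √(1.51 × 10^-6 × 0.0572) = 2.94 × 10^-4 M
([OH-]/C₀ = 0.51% < 5%, so the approximation holds.)
pOH = 3.53, so pH = 14.00 − pOH = 10.47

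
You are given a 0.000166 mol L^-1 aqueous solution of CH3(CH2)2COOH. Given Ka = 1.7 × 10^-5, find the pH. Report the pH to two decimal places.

pH = 4.34

CH3(CH2)2COOH ⇌ CH3(CH2)2COO- + H+
From the ICE table, Ka = x²/(0.000166 − x) = 1.7 × 10^-5.
x is not negligible relative to C₀; solve x² + 1.7e-05·x − 2.82e-09 = 0.
x = (−Ka + √(Ka² + 4·Ka·C₀))/2 = 4.53 × 10^-5 M
pH = −log[H+] = −log(4.53 × 10^-5) = 4.34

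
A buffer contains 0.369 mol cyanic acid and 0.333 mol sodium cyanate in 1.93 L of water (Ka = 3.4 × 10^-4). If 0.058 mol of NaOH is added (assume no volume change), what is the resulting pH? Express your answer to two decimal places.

OH- converts HOCN to OCN-: HOCN → 0.311 mol, OCN- → 0.391 mol.
pKa = −log(3.4 × 10^-4) = 3.469
Henderson–Hasselbalch with mole ratio 0.391/0.311: pH = 3.469 + (+0.099)

pH = 3.57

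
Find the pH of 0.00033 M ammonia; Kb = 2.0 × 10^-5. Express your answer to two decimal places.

NH3 + H2O ⇌ NH4+ + OH-
Let x = [OH-] at equilibrium. Kb = x²/(0.00033 − x).
x is not negligible relative to C₀; solve x² + 2e-05·x − 6.6e-09 = 0.
x = (−Kb + √(Kb² + 4·Kb·C₀))/2 = 7.19 × 10^-5 M
pOH = 4.14, so pH = 14.00 − pOH = 9.86

pH = 9.86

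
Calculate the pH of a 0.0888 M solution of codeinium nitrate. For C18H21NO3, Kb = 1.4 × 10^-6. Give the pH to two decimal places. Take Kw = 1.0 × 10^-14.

pH = 4.60

C18H22NO3+ is the conjugate acid of the weak base C18H21NO3.
Ka = Kw/Kb = 1.0×10^-14 / 1.4 × 10^-6 = 7.14 × 10^-9
Ka = x²/(0.0888 − x) = 7.14 × 10^-9
Neglecting x in the denominator: x = √(7.14 × 10^-9 × 0.0888) = 2.52 × 10^-5 M
pH = −log[H+] = −log(2.52 × 10^-5) = 4.60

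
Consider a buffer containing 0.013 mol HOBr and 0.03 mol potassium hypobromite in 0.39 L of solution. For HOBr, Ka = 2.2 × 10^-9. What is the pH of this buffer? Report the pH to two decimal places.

pH = 9.02

pKa = −log(2.2 × 10^-9) = 8.658
Using pH = pKa + log([base]/[acid]) with [base]/[acid] = 0.03/0.013:
pH = 8.658 + (+0.363) = 9.02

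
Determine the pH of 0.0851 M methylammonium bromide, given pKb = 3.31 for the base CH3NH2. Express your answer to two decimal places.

pH = 5.88

CH3NH3+ is the conjugate acid of the weak base CH3NH2.
Kb = 10^(−3.31) = 4.90 × 10^-4
Ka = Kw/Kb = 1.0×10^-14 / 4.90 × 10^-4 = 2.04 × 10^-11
Let x = [H+] at equilibrium. Ka = x²/(0.0851 − x).
Since Ka ≪ C₀, x ≈ √(Ka·C₀) = 1.32 × 10^-6 M.
(x/C₀ = 0.0015% < 5%, so the approximation holds.)
pH = −log(1.32 × 10^-6) = 5.88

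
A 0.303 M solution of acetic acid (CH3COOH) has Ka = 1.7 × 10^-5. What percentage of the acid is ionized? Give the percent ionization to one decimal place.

0.7%

CH3COOH ⇌ CH3COO- + H+; let x = [H+] at equilibrium.
x ≈ √(Ka·C₀) = √(1.7 × 10^-5 × 0.303) = 2.27 × 10^-3 M
% ionization = x/C₀ × 100% = 2.27 × 10^-3/0.303 × 100% = 0.7%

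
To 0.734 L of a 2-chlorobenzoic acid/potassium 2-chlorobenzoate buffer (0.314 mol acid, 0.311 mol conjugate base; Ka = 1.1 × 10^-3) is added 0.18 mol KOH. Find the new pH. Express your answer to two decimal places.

OH- converts ClC6H4COOH to ClC6H4COO-: ClC6H4COOH → 0.134 mol, ClC6H4COO- → 0.491 mol.
pKa = −log(1.1 × 10^-3) = 2.959
Henderson–Hasselbalch with mole ratio 0.491/0.134: pH = 2.959 + (+0.564)

pH = 3.52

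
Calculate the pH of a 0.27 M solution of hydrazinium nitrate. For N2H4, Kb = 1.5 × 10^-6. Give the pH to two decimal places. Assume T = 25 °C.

N2H5+ is the conjugate acid of the weak base N2H4.
Ka = Kw/Kb = 1.0×10^-14 / 1.5 × 10^-6 = 6.67 × 10^-9
Ka = x²/(0.27 − x) = 6.67 × 10^-9
Neglecting x in the denominator: x = √(6.67 × 10^-9 × 0.27) = 4.24 × 10^-5 M
(x/C₀ = 0.016% < 5%, so the approximation holds.)
pH = −log(4.24 × 10^-5) = 4.37

pH = 4.37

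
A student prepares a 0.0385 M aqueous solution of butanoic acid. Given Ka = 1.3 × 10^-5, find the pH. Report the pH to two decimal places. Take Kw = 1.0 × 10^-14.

CH3(CH2)2COOH ⇌ CH3(CH2)2COO- + H+
Let x = [H+] at equilibrium. Ka = x²/(0.0385 − x).
Since Ka ≪ C₀, x ≈ √(Ka·C₀) = 7.07 × 10^-4 M.
pH = −log(7.07 × 10^-4) = 3.15

pH = 3.15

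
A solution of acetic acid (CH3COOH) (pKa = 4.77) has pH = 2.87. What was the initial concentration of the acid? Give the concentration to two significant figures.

C₀ = 1.1 × 10^-1 M

[H+] = 10^(-2.87) = 1.35 × 10^-3 M = x
Ka = 10^(−4.77) = 1.70 × 10^-5
Ka = x²/(C₀ − x) ⇒ C₀ = x + x²/Ka
C₀ = 1.35 × 10^-3 + (1.35 × 10^-3)²/(1.70 × 10^-5) = 1.09 × 10^-1 M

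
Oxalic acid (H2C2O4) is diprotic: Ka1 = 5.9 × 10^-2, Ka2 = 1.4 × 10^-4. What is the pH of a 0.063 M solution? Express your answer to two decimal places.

Since Ka1 ≫ Ka2, the first ionization dominates [H+].
Ka1 = x²/(0.063 − x) = 5.9 × 10^-2
Solving the quadratic: x = (−Ka1 + √(Ka1² + 4·Ka1·C₀))/2 = 3.82 × 10^-2 M
pH = −log(3.82 × 10^-2) = 1.42

pH = 1.42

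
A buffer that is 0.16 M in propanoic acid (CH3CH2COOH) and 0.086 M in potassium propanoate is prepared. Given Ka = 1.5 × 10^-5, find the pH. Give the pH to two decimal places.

pH = 4.55

pKa = −log(1.5 × 10^-5) = 4.824
Henderson–Hasselbalch: pH = pKa + log([CH3CH2COO-]/[CH3CH2COOH]) = 4.824 + log(0.086/0.16)
pH = 4.824 + (-0.270) = 4.55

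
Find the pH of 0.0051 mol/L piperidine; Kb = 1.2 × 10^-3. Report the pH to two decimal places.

pH = 11.29

C5H10NH + H2O ⇌ C5H10NH2+ + OH-
Let x = [OH-] at equilibrium. Kb = x²/(0.0051 − x).
x is not negligible relative to C₀; solve x² + 0.0012·x − 6.12e-06 = 0.
x = [−0.0012 + √(0.0012² + 2.45e-05)]/2 = 1.95 × 10^-3 M
pOH = 2.71, so pH = 14.00 − pOH = 11.29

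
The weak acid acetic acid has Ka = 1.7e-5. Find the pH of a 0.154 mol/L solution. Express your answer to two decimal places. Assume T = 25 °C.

pH = 2.79

CH3COOH ⇌ CH3COO- + H+
From the ICE table, Ka = [H+]²/(0.154 − [H+]) = 1.7 × 10^-5.
Assume [H+] ≪ 0.154: [H+] ≈ √(1.7 × 10^-5 × 0.154) = 1.62 × 10^-3 M
([H+]/C₀ = 1.1% < 5%, so the approximation holds.)
pH = −log(1.62 × 10^-3) = 2.79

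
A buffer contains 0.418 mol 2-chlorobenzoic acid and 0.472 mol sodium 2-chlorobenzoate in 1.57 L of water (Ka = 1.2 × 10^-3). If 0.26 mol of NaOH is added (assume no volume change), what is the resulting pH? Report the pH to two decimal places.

pH = 3.59

OH- converts ClC6H4COOH to ClC6H4COO-: ClC6H4COOH → 0.158 mol, ClC6H4COO- → 0.732 mol.
pKa = −log(1.2 × 10^-3) = 2.921
Henderson–Hasselbalch with mole ratio 0.732/0.158: pH = 2.921 + (+0.666)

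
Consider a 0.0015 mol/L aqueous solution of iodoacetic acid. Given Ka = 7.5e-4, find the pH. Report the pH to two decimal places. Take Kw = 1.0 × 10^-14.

pH = 3.12

ICH2COOH ⇌ ICH2COO- + H+
Ka = [H+]²/(0.0015 − [H+]) = 7.5 × 10^-4
[H+] is not negligible relative to C₀; solve [H+]² + 0.00075·[H+] − 1.13e-06 = 0.
[H+] = (−Ka + √(Ka² + 4·Ka·C₀))/2 = 7.50 × 10^-4 M
pH = −log(7.50 × 10^-4) = 3.12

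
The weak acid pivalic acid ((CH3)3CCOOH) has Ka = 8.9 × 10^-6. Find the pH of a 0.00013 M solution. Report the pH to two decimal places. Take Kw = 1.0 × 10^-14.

pH = 4.52

(CH3)3CCOOH ⇌ (CH3)3CCOO- + H+
From the ICE table, Ka = x²/(0.00013 − x) = 8.9 × 10^-6.
Here C₀/Ka ≈ 14.6, so the small-x approximation fails. Use the quadratic:
x = [−8.9e-06 + √(8.9e-06² + 4.63e-09)]/2 = 2.99 × 10^-5 M
pH = −log(2.99 × 10^-5) = 4.52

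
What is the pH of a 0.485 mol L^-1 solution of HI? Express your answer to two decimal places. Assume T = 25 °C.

pH = 0.31

HI is a strong acid and dissociates completely, so [H+] = 0.485 M.
pH = -log(0.485) = 0.31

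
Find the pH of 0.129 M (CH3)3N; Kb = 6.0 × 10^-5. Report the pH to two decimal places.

(CH3)3N + H2O ⇌ (CH3)3NH+ + OH-
From the ICE table, Kb = [OH-]²/(0.129 − [OH-]) = 6.0 × 10^-5.
Assume [OH-] ≪ 0.129: [OH-] ≈ √(6.0 × 10^-5 × 0.129) = 2.78 × 10^-3 M
pOH = 2.56, so pH = 14.00 − pOH = 11.44

pH = 11.44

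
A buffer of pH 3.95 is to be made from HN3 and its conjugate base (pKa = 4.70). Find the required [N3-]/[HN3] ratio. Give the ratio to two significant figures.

pH = pKa + log(r) ⇒ log(r) = 3.95 − 4.70 = -0.75
r = [N3-]/[HN3] = 10^(-0.75) = 0.178

ratio = 0.18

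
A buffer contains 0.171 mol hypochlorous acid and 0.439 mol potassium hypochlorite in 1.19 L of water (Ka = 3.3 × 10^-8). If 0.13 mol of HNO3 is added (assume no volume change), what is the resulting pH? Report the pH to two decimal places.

pH = 7.49

After neutralization: n(HOCl) = 0.301 mol, n(OCl-) = 0.309 mol.
pKa = −log(3.3 × 10^-8) = 7.481
pH = pKa + log([A⁻]/[HA]) = 7.481 + log(0.309/0.301) = 7.481 +0.011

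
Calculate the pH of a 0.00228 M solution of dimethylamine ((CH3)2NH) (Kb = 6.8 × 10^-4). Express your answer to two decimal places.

pH = 10.98

(CH3)2NH + H2O ⇌ (CH3)2NH2+ + OH-
Kb = [OH-]²/(0.00228 − [OH-]) = 6.8 × 10^-4
The 5% rule fails; solving [OH-]² + Kb·[OH-] − Kb·C₀ = 0 exactly:
[OH-] = (−Kb + √(Kb² + 4·Kb·C₀))/2 = 9.51 × 10^-4 M
pOH = −log(9.51 × 10^-4) = 3.02; pH = 14.00 − 3.02 = 10.98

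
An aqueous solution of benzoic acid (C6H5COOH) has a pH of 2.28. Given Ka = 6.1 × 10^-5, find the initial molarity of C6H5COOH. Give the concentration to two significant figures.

[H+] = 10^(-2.28) = 5.25 × 10^-3 M = x
Ka = x²/(C₀ − x) ⇒ C₀ = x + x²/Ka
C₀ = 5.25 × 10^-3 + (5.25 × 10^-3)²/(6.1 × 10^-5) = 4.57 × 10^-1 M

C₀ = 4.6 × 10^-1 M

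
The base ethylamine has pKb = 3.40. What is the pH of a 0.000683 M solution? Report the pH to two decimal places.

C2H5NH2 + H2O ⇌ C2H5NH3+ + OH-
Kb = 10^(−3.40) = 3.98 × 10^-4
Kb = x²/(0.000683 − x) = 3.98 × 10^-4
Here C₀/Kb ≈ 1.72, so the small-x approximation fails. Use the quadratic:
x = [−0.000398 + √(0.000398² + 1.09e-06)]/2 = 3.59 × 10^-4 M
pOH = 3.44, so pH = 14.00 − pOH = 10.56

pH = 10.56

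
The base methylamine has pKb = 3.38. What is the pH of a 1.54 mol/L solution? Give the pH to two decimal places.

CH3NH2 + H2O ⇌ CH3NH3+ + OH-
Kb = 10^(−3.38) = 4.17 × 10^-4
From the ICE table, Kb = x²/(1.54 − x) = 4.17 × 10^-4.
Assume x ≪ 1.54: x ≈ √(4.17 × 10^-4 × 1.54) = 2.53 × 10^-2 M
(x/C₀ = 1.6% < 5%, so the approximation holds.)
pOH = −log(2.53 × 10^-2) = 1.60; pH = 14.00 − 1.60 = 12.40

pH = 12.40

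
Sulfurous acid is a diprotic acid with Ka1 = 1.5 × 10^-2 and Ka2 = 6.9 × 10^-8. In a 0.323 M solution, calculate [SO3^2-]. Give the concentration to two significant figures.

First ionization gives [H+] ≈ [HSO3-] = 6.25 × 10^-2 M.
Second step: Ka2 = [H+][SO3^2-]/[HSO3-] ≈ [SO3^2-] (since [H+] ≈ [HSO3-]).
So [SO3^2-] ≈ Ka2.

6.9 × 10^-8 M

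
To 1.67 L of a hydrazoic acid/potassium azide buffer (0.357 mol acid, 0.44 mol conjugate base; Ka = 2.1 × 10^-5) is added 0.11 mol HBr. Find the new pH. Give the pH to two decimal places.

Added H+ converts N3- to HN3: HN3 → 0.467 mol, N3- → 0.33 mol.
pKa = −log(2.1 × 10^-5) = 4.678
pH = pKa + log([A⁻]/[HA]) = 4.678 + log(0.33/0.467) = 4.678 -0.151

pH = 4.53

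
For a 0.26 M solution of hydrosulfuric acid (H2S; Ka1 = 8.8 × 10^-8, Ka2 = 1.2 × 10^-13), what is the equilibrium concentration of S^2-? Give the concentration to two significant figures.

First ionization gives [H+] ≈ [HS-] = 1.51 × 10^-4 M.
Second step: Ka2 = [H+][S^2-]/[HS-] ≈ [S^2-] (since [H+] ≈ [HS-]).
So [S^2-] ≈ Ka2.

1.2 × 10^-13 M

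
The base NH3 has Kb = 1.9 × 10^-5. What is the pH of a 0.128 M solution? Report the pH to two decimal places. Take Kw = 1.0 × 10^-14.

NH3 + H2O ⇌ NH4+ + OH-
From the ICE table, Kb = [OH-]²/(0.128 − [OH-]) = 1.9 × 10^-5.
Neglecting [OH-] in the denominator: [OH-] = √(1.9 × 10^-5 × 0.128) = 1.56 × 10^-3 M
([OH-]/C₀ = 1.2% < 5%, so the approximation holds.)
pOH = 2.81, so pH = 14.00 − pOH = 11.19

pH = 11.19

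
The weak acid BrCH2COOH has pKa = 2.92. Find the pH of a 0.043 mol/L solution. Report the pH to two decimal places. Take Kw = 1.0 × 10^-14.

pH = 2.18

BrCH2COOH ⇌ BrCH2COO- + H+
Ka = 10^(−2.92) = 1.20 × 10^-3
From the ICE table, Ka = [H+]²/(0.043 − [H+]) = 1.20 × 10^-3.
[H+] is not negligible relative to C₀; solve [H+]² + 0.0012·[H+] − 5.16e-05 = 0.
[H+] = (−Ka + √(Ka² + 4·Ka·C₀))/2 = 6.61 × 10^-3 M
pH = −log(6.61 × 10^-3) = 2.18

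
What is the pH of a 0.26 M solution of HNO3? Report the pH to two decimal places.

HNO3 is a strong acid and dissociates completely, so [H+] = 0.26 M.
pH = -log(0.26) = 0.59

pH = 0.59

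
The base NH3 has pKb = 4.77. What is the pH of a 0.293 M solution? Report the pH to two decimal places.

NH3 + H2O ⇌ NH4+ + OH-
Kb = 10^(−4.77) = 1.70 × 10^-5
Kb = [OH-]²/(0.293 − [OH-]) = 1.70 × 10^-5
Assume [OH-] ≪ 0.293: [OH-] ≈ √(1.70 × 10^-5 × 0.293) = 2.23 × 10^-3 M
([OH-]/C₀ = 0.76% < 5%, so the approximation holds.)
pOH = −log(2.23 × 10^-3) = 2.65; pH = 14.00 − 2.65 = 11.35

pH = 11.35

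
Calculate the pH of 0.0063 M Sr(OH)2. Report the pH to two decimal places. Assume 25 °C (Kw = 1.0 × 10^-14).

pH = 12.10

Sr(OH)2 is a strong base (each formula unit releases 2 OH-); [OH-] = 0.0126 M.
pOH = -log(0.0126) = 1.90
pH = 14.00 - 1.90 = 12.10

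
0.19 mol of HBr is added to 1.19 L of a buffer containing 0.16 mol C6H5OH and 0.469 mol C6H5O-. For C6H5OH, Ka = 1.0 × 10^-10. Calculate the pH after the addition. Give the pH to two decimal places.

pH = 9.90

Added H+ converts C6H5O- to C6H5OH: C6H5OH → 0.35 mol, C6H5O- → 0.279 mol.
pKa = −log(1.0 × 10^-10) = 10.000
Henderson–Hasselbalch with mole ratio 0.279/0.35: pH = 10.000 + (-0.098)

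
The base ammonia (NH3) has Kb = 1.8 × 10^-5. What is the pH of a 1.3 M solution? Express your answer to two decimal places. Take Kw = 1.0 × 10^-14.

NH3 + H2O ⇌ NH4+ + OH-
Let x = [OH-] at equilibrium. Kb = x²/(1.3 − x).
Assume x ≪ 1.3: x ≈ √(1.8 × 10^-5 × 1.3) = 4.84 × 10^-3 M
pOH = 2.32, so pH = 14.00 − pOH = 11.68

pH = 11.68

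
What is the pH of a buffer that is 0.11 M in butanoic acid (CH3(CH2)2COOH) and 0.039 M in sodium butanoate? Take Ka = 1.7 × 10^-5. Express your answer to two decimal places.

pH = 4.32

pKa = −log(1.7 × 10^-5) = 4.770
pH = pKa + log([A⁻]/[HA]) = 4.770 + log(0.039/0.11)
pH = 4.770 + (-0.450) = 4.32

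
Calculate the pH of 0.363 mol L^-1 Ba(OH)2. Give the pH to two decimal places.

pH = 13.86

Ba(OH)2 is a strong base (each formula unit releases 2 OH-); [OH-] = 0.726 M.
pOH = -log(0.726) = 0.14
pH = 14.00 - 0.14 = 13.86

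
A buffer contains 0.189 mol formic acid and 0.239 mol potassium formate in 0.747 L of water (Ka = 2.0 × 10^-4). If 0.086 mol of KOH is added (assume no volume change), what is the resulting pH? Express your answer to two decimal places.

After neutralization: n(HCOOH) = 0.103 mol, n(HCOO-) = 0.325 mol.
pKa = −log(2.0 × 10^-4) = 3.699
pH = pKa + log(n_HCOO-/n_HCOOH) = 3.699 + log(0.325/0.103) = 3.699 + (+0.499)

pH = 4.20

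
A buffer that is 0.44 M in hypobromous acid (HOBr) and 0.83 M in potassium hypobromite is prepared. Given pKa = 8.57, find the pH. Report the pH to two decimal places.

pH = 8.85

Henderson–Hasselbalch: pH = pKa + log([OBr-]/[HOBr]) = 8.57 + log(0.83/0.44)
pH = 8.57 + (+0.276) = 8.85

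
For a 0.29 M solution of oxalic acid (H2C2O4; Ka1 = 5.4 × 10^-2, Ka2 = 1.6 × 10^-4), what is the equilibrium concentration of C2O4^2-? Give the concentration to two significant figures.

1.6 × 10^-4 M

First ionization gives [H+] ≈ [HC2O4-] = 1.01 × 10^-1 M.
Second step: Ka2 = [H+][C2O4^2-]/[HC2O4-] ≈ [C2O4^2-] (since [H+] ≈ [HC2O4-]).
So [C2O4^2-] ≈ Ka2.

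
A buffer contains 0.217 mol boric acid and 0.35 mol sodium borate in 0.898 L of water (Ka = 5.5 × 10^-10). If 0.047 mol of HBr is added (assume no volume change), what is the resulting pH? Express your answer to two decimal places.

Added H+ converts B(OH)4- to B(OH)3: B(OH)3 → 0.264 mol, B(OH)4- → 0.303 mol.
pKa = −log(5.5 × 10^-10) = 9.260
pH = pKa + log([A⁻]/[HA]) = 9.260 + log(0.303/0.264) = 9.260 +0.060

pH = 9.32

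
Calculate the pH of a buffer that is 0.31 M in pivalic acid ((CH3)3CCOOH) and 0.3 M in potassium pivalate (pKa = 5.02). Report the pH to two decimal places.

Using pH = pKa + log([base]/[acid]) with [base]/[acid] = 0.3/0.31:
pH = 5.02 + (-0.014) = 5.01

pH = 5.01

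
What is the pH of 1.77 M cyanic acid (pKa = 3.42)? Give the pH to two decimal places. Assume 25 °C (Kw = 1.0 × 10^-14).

pH = 1.59

HOCN ⇌ OCN- + H+
Ka = 10^(−3.42) = 3.80 × 10^-4
From the ICE table, Ka = x²/(1.77 − x) = 3.80 × 10^-4.
Assume x ≪ 1.77: x ≈ √(3.80 × 10^-4 × 1.77) = 2.59 × 10^-2 M
pH = −log[H+] = −log(2.59 × 10^-2) = 1.59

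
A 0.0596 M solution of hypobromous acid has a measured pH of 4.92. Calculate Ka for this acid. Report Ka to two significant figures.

Ka = 2.4 × 10^-9

[H+] = 10^(-4.92) = 1.20 × 10^-5 M
At equilibrium [HA] = 0.0596 − 1.20 × 10^-5 = 5.96 × 10^-2 M
Ka = [H+][A-]/[HA] = (1.20 × 10^-5)² / 5.96 × 10^-2 = 2.4 × 10^-9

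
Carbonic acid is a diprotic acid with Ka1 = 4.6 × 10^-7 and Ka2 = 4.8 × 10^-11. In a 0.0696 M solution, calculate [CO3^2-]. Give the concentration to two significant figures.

4.8 × 10^-11 M

First ionization gives [H+] ≈ [HCO3-] = 1.79 × 10^-4 M.
Second step: Ka2 = [H+][CO3^2-]/[HCO3-] ≈ [CO3^2-] (since [H+] ≈ [HCO3-]).
So [CO3^2-] ≈ Ka2.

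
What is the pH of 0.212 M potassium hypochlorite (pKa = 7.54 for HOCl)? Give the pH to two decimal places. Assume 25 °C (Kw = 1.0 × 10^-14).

OCl- is the conjugate base of the weak acid HOCl.
Ka = 10^(−7.54) = 2.88 × 10^-8
Kb = Kw/Ka = 1.0×10^-14 / 2.88 × 10^-8 = 3.47 × 10^-7
From the ICE table, Kb = [OH-]²/(0.212 − [OH-]) = 3.47 × 10^-7.
Neglecting [OH-] in the denominator: [OH-] = √(3.47 × 10^-7 × 0.212) = 2.71 × 10^-4 M
([OH-]/C₀ = 0.13% < 5%, so the approximation holds.)
pOH = −log(2.71 × 10^-4) = 3.57; pH = 14.00 − 3.57 = 10.43

pH = 10.43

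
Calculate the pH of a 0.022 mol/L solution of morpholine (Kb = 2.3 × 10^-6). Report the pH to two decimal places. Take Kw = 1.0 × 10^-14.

pH = 10.35

C4H8ONH + H2O ⇌ C4H8ONH2+ + OH-
From the ICE table, Kb = [OH-]²/(0.022 − [OH-]) = 2.3 × 10^-6.
Neglecting [OH-] in the denominator: [OH-] = √(2.3 × 10^-6 × 0.022) = 2.25 × 10^-4 M
([OH-]/C₀ = 1% < 5%, so the approximation holds.)
pOH = −log(2.25 × 10^-4) = 3.65; pH = 14.00 − 3.65 = 10.35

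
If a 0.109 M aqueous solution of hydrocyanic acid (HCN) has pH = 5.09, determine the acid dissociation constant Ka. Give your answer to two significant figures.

[H+] = 10^(-5.09) = 8.13 × 10^-6 M
At equilibrium [HA] = 0.109 − 8.13 × 10^-6 = 1.09 × 10^-1 M
Ka = [H+][A-]/[HA] = (8.13 × 10^-6)² / 1.09 × 10^-1 = 6.1 × 10^-10

Ka = 6.1 × 10^-10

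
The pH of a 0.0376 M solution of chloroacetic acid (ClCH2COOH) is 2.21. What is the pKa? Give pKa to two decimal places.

pKa = 2.92

[H+] = 10^(-2.21) = 6.17 × 10^-3 M
At equilibrium [HA] = 0.0376 − 6.17 × 10^-3 = 3.14 × 10^-2 M
Ka = [H+][A-]/[HA] = (6.17 × 10^-3)² / 3.14 × 10^-2 = 1.21 × 10^-3
pKa = -log(1.21 × 10^-3) = 2.92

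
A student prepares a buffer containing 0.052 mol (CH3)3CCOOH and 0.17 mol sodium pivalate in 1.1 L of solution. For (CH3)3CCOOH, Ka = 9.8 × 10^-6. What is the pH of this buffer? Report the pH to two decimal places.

pKa = −log(9.8 × 10^-6) = 5.009
pH = pKa + log([A⁻]/[HA]) = 5.009 + log(0.17/0.052)
pH = 5.009 + (+0.514) = 5.52

pH = 5.52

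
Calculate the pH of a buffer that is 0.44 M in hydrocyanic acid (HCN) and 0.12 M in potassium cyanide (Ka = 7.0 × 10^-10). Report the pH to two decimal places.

pH = 8.59

pKa = −log(7.0 × 10^-10) = 9.155
Henderson–Hasselbalch: pH = pKa + log([CN-]/[HCN]) = 9.155 + log(0.12/0.44)
pH = 9.155 + (-0.564) = 8.59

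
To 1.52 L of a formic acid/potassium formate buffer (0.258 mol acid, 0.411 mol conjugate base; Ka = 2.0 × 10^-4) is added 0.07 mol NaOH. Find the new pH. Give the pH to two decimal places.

After neutralization: n(HCOOH) = 0.188 mol, n(HCOO-) = 0.481 mol.
pKa = −log(2.0 × 10^-4) = 3.699
pH = pKa + log([A⁻]/[HA]) = 3.699 + log(0.481/0.188) = 3.699 +0.408

pH = 4.11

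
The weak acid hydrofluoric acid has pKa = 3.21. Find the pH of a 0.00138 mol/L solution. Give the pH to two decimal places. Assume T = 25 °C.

HF ⇌ F- + H+
Ka = 10^(−3.21) = 6.17 × 10^-4
Ka = x²/(0.00138 − x) = 6.17 × 10^-4
x is not negligible relative to C₀; solve x² + 0.000617·x − 8.51e-07 = 0.
x = [−0.000617 + √(0.000617² + 3.41e-06)]/2 = 6.64 × 10^-4 M
pH = −log[H+] = −log(6.64 × 10^-4) = 3.18

pH = 3.18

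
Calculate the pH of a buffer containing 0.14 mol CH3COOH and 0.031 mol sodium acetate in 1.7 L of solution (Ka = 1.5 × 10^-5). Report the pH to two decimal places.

pKa = −log(1.5 × 10^-5) = 4.824
pH = pKa + log([A⁻]/[HA]) = 4.824 + log(0.031/0.14)
pH = 4.824 + (-0.655) = 4.17

pH = 4.17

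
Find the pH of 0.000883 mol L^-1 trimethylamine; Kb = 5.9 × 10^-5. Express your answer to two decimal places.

pH = 10.30

(CH3)3N + H2O ⇌ (CH3)3NH+ + OH-
Kb = [OH-]²/(0.000883 − [OH-]) = 5.9 × 10^-5
The 5% rule fails; solving [OH-]² + Kb·[OH-] − Kb·C₀ = 0 exactly:
[OH-] = [−5.9e-05 + √(5.9e-05² + 2.08e-07)]/2 = 2.01 × 10^-4 M
pOH = −log(2.01 × 10^-4) = 3.70; pH = 14.00 − 3.70 = 10.30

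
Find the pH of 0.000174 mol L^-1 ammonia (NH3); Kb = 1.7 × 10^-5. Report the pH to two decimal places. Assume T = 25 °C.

pH = 9.67

NH3 + H2O ⇌ NH4+ + OH-
Kb = x²/(0.000174 − x) = 1.7 × 10^-5
Here C₀/Kb ≈ 10.2, so the small-x approximation fails. Use the quadratic:
x = (−Kb + √(Kb² + 4·Kb·C₀))/2 = 4.65 × 10^-5 M
pOH = −log(4.65 × 10^-5) = 4.33; pH = 14.00 − 4.33 = 9.67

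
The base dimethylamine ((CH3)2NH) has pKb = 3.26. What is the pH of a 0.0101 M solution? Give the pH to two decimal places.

pH = 11.32

(CH3)2NH + H2O ⇌ (CH3)2NH2+ + OH-
Kb = 10^(−3.26) = 5.50 × 10^-4
Kb = [OH-]²/(0.0101 − [OH-]) = 5.50 × 10^-4
The 5% rule fails; solving [OH-]² + Kb·[OH-] − Kb·C₀ = 0 exactly:
[OH-] = (−Kb + √(Kb² + 4·Kb·C₀))/2 = 2.10 × 10^-3 M
pOH = −log(2.10 × 10^-3) = 2.68; pH = 14.00 − 2.68 = 11.32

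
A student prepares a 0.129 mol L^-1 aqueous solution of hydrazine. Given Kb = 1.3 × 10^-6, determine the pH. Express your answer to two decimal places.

N2H4 + H2O ⇌ N2H5+ + OH-
Kb = x²/(0.129 − x) = 1.3 × 10^-6
Neglecting x in the denominator: x = √(1.3 × 10^-6 × 0.129) = 4.10 × 10^-4 M
Check: 0.32% ionized — well under 5%, approximation valid.
pOH = 3.39, so pH = 14.00 − pOH = 10.61

pH = 10.61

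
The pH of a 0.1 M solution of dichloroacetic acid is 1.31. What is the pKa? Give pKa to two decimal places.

[H+] = 10^(-1.31) = 4.90 × 10^-2 M
At equilibrium [HA] = 0.1 − 4.90 × 10^-2 = 5.10 × 10^-2 M
Ka = [H+][A-]/[HA] = (4.90 × 10^-2)² / 5.10 × 10^-2 = 4.71 × 10^-2
pKa = -log(4.71 × 10^-2) = 1.33

pKa = 1.33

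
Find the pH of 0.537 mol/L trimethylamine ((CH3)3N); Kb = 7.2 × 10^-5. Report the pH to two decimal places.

(CH3)3N + H2O ⇌ (CH3)3NH+ + OH-
From the ICE table, Kb = [OH-]²/(0.537 − [OH-]) = 7.2 × 10^-5.
Neglecting [OH-] in the denominator: [OH-] = √(7.2 × 10^-5 × 0.537) = 6.22 × 10^-3 M
([OH-]/C₀ = 1.2% < 5%, so the approximation holds.)
pOH = −log(6.22 × 10^-3) = 2.21; pH = 14.00 − 2.21 = 11.79

pH = 11.79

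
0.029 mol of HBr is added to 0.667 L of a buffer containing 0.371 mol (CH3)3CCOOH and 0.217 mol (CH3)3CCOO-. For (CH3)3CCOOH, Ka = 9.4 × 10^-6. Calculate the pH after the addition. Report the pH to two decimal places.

pH = 4.70

Added H+ converts (CH3)3CCOO- to (CH3)3CCOOH: (CH3)3CCOOH → 0.4 mol, (CH3)3CCOO- → 0.188 mol.
pKa = −log(9.4 × 10^-6) = 5.027
Henderson–Hasselbalch with mole ratio 0.188/0.4: pH = 5.027 + (-0.328)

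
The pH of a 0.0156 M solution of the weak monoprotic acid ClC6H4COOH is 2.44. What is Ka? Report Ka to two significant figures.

Ka = 1.1 × 10^-3

[H+] = 10^(-2.44) = 3.63 × 10^-3 M
At equilibrium [HA] = 0.0156 − 3.63 × 10^-3 = 1.20 × 10^-2 M
Ka = [H+][A-]/[HA] = (3.63 × 10^-3)² / 1.20 × 10^-2 = 1.1 × 10^-3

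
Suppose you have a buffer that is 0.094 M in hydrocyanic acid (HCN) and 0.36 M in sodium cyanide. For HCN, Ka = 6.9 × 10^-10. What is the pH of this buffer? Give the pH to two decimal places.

pKa = −log(6.9 × 10^-10) = 9.161
Using pH = pKa + log([base]/[acid]) with [base]/[acid] = 0.36/0.094:
pH = 9.161 + (+0.583) = 9.74

pH = 9.74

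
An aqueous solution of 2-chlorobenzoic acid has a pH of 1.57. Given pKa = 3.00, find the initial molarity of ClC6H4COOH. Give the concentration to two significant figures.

C₀ = 7.5 × 10^-1 M

[H+] = 10^(-1.57) = 2.69 × 10^-2 M = x
Ka = 10^(−3.00) = 1.00 × 10^-3
Ka = x²/(C₀ − x) ⇒ C₀ = x + x²/Ka
C₀ = 2.69 × 10^-2 + (2.69 × 10^-2)²/(1.00 × 10^-3) = 7.51 × 10^-1 M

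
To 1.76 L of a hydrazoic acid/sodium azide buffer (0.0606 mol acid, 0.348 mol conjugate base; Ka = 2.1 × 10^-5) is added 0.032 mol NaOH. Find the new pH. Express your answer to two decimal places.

pH = 5.80

After neutralization: n(HN3) = 0.0286 mol, n(N3-) = 0.38 mol.
pKa = −log(2.1 × 10^-5) = 4.678
pH = pKa + log(n_N3-/n_HN3) = 4.678 + log(0.38/0.0286) = 4.678 + (+1.123)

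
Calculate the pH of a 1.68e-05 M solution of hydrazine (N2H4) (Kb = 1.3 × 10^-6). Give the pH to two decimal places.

pH = 8.61

N2H4 + H2O ⇌ N2H5+ + OH-
From the ICE table, Kb = [OH-]²/(1.68e-05 − [OH-]) = 1.3 × 10^-6.
[OH-] is not negligible relative to C₀; solve [OH-]² + 1.3e-06·[OH-] − 2.18e-11 = 0.
[OH-] = (−Kb + √(Kb² + 4·Kb·C₀))/2 = 4.07 × 10^-6 M
pOH = 5.39, so pH = 14.00 − pOH = 8.61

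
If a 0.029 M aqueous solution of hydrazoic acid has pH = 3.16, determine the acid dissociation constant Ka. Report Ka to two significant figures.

[H+] = 10^(-3.16) = 6.92 × 10^-4 M
At equilibrium [HA] = 0.029 − 6.92 × 10^-4 = 2.83 × 10^-2 M
Ka = [H+][A-]/[HA] = (6.92 × 10^-4)² / 2.83 × 10^-2 = 1.7 × 10^-5

Ka = 1.7 × 10^-5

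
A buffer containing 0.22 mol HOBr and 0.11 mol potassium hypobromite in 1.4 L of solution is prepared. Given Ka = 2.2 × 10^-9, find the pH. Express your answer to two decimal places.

pKa = −log(2.2 × 10^-9) = 8.658
pH = pKa + log([A⁻]/[HA]) = 8.658 + log(0.11/0.22)
pH = 8.658 + (-0.301) = 8.36

pH = 8.36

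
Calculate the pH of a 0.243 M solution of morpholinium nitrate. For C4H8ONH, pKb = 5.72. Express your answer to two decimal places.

C4H8ONH2+ is the conjugate acid of the weak base C4H8ONH.
Kb = 10^(−5.72) = 1.91 × 10^-6
Ka = Kw/Kb = 1.0×10^-14 / 1.91 × 10^-6 = 5.24 × 10^-9
Ka = [H+]²/(0.243 − [H+]) = 5.24 × 10^-9
Since Ka ≪ C₀, [H+] ≈ √(Ka·C₀) = 3.57 × 10^-5 M.
Check: 0.015% ionized — well under 5%, approximation valid.
pH = −log[H+] = −log(3.57 × 10^-5) = 4.45

pH = 4.45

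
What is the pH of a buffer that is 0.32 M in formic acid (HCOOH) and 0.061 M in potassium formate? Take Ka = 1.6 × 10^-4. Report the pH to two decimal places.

pKa = −log(1.6 × 10^-4) = 3.796
Henderson–Hasselbalch: pH = pKa + log([HCOO-]/[HCOOH]) = 3.796 + log(0.061/0.32)
pH = 3.796 + (-0.720) = 3.08

pH = 3.08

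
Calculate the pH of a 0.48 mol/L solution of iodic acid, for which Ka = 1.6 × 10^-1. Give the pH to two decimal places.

HIO3 ⇌ IO3- + H+
From the ICE table, Ka = [H+]²/(0.48 − [H+]) = 1.6 × 10^-1.
[H+] is not negligible relative to C₀; solve [H+]² + 0.16·[H+] − 0.0768 = 0.
[H+] = (−Ka + √(Ka² + 4·Ka·C₀))/2 = 2.08 × 10^-1 M
pH = −log[H+] = −log(2.08 × 10^-1) = 0.68

pH = 0.68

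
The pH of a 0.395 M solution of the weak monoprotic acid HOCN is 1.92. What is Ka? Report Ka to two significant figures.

Ka = 3.8 × 10^-4

[H+] = 10^(-1.92) = 1.20 × 10^-2 M
At equilibrium [HA] = 0.395 − 1.20 × 10^-2 = 3.83 × 10^-1 M
Ka = [H+][A-]/[HA] = (1.20 × 10^-2)² / 3.83 × 10^-1 = 3.8 × 10^-4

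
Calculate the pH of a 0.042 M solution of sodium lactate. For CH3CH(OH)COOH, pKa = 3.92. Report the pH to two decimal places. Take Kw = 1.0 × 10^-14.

pH = 8.27

CH3CH(OH)COO- is the conjugate base of the weak acid CH3CH(OH)COOH.
Ka = 10^(−3.92) = 1.20 × 10^-4
Kb = Kw/Ka = 1.0×10^-14 / 1.20 × 10^-4 = 8.33 × 10^-11
From the ICE table, Kb = [OH-]²/(0.042 − [OH-]) = 8.33 × 10^-11.
Neglecting [OH-] in the denominator: [OH-] = √(8.33 × 10^-11 × 0.042) = 1.87 × 10^-6 M
Check: 0.0045% ionized — well under 5%, approximation valid.
pOH = 5.73, so pH = 14.00 − pOH = 8.27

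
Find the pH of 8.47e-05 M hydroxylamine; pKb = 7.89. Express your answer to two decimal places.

NH2OH + H2O ⇌ NH3OH+ + OH-
Kb = 10^(−7.89) = 1.29 × 10^-8
From the ICE table, Kb = x²/(8.47e-05 − x) = 1.29 × 10^-8.
Since Kb ≪ C₀, x ≈ √(Kb·C₀) = 1.05 × 10^-6 M.
Check: 1.2% ionized — well under 5%, approximation valid.
pOH = −log(1.05 × 10^-6) = 5.98; pH = 14.00 − 5.98 = 8.02

pH = 8.02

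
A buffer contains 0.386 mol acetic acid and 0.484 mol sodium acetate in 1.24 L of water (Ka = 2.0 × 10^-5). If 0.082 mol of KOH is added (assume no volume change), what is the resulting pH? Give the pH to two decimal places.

pH = 4.97

After neutralization: n(CH3COOH) = 0.304 mol, n(CH3COO-) = 0.566 mol.
pKa = −log(2.0 × 10^-5) = 4.699
Henderson–Hasselbalch with mole ratio 0.566/0.304: pH = 4.699 + (+0.270)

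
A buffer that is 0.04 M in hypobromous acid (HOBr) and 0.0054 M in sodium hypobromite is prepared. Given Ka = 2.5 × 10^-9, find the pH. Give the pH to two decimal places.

pH = 7.73

pKa = −log(2.5 × 10^-9) = 8.602
Henderson–Hasselbalch: pH = pKa + log([OBr-]/[HOBr]) = 8.602 + log(0.0054/0.04)
pH = 8.602 + (-0.870) = 7.73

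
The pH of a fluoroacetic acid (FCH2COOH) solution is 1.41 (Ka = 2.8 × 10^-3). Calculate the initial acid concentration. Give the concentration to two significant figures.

[H+] = 10^(-1.41) = 3.89 × 10^-2 M = x
Ka = x²/(C₀ − x) ⇒ C₀ = x + x²/Ka
C₀ = 3.89 × 10^-2 + (3.89 × 10^-2)²/(2.8 × 10^-3) = 5.79 × 10^-1 M

C₀ = 5.8 × 10^-1 M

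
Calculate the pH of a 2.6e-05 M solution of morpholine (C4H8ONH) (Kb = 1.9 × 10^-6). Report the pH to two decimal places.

pH = 8.79

C4H8ONH + H2O ⇌ C4H8ONH2+ + OH-
From the ICE table, Kb = x²/(2.6e-05 − x) = 1.9 × 10^-6.
The 5% rule fails; solving x² + Kb·x − Kb·C₀ = 0 exactly:
x = (−Kb + √(Kb² + 4·Kb·C₀))/2 = 6.14 × 10^-6 M
pOH = −log(6.14 × 10^-6) = 5.21; pH = 14.00 − 5.21 = 8.79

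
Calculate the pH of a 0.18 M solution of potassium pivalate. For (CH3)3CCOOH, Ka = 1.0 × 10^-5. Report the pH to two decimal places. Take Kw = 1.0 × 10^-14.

(CH3)3CCOO- is the conjugate base of the weak acid (CH3)3CCOOH.
Kb = Kw/Ka = 1.0×10^-14 / 1.0 × 10^-5 = 1.00 × 10^-9
Kb = [OH-]²/(0.18 − [OH-]) = 1.00 × 10^-9
Neglecting [OH-] in the denominator: [OH-] = √(1.00 × 10^-9 × 0.18) = 1.34 × 10^-5 M
pOH = −log(1.34 × 10^-5) = 4.87; pH = 14.00 − 4.87 = 9.13

pH = 9.13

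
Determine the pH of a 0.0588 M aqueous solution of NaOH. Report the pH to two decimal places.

pH = 12.77

NaOH is a strong base; [OH-] = 0.0588 M.
pOH = -log(0.0588) = 1.23
pH = 14.00 - 1.23 = 12.77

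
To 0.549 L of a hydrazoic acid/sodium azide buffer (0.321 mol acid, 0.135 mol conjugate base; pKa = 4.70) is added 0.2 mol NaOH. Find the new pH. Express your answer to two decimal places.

pH = 5.14

After neutralization: n(HN3) = 0.121 mol, n(N3-) = 0.335 mol.
pH = pKa + log(n_N3-/n_HN3) = 4.70 + log(0.335/0.121) = 4.70 + (+0.442)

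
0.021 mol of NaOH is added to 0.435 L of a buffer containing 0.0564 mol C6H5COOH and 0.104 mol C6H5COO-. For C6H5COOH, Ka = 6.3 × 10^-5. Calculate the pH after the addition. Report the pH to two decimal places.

pH = 4.75

OH- converts C6H5COOH to C6H5COO-: C6H5COOH → 0.0354 mol, C6H5COO- → 0.125 mol.
pKa = −log(6.3 × 10^-5) = 4.201
pH = pKa + log([A⁻]/[HA]) = 4.201 + log(0.125/0.0354) = 4.201 +0.548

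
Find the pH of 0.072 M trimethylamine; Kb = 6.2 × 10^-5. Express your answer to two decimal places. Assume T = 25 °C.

pH = 11.32

(CH3)3N + H2O ⇌ (CH3)3NH+ + OH-
From the ICE table, Kb = [OH-]²/(0.072 − [OH-]) = 6.2 × 10^-5.
Since Kb ≪ C₀, [OH-] ≈ √(Kb·C₀) = 2.11 × 10^-3 M.
pOH = 2.68, so pH = 14.00 − pOH = 11.32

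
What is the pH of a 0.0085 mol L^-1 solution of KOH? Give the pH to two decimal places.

pH = 11.93

KOH is a strong base; [OH-] = 0.0085 M.
pOH = -log(0.0085) = 2.07
pH = 14.00 - 2.07 = 11.93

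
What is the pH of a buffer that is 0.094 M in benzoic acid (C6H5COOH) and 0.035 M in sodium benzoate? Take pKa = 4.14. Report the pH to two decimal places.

pH = 3.71

pH = pKa + log([A⁻]/[HA]) = 4.14 + log(0.035/0.094)
pH = 4.14 + (-0.429) = 3.71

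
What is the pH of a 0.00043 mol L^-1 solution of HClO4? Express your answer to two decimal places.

pH = 3.37

HClO4 is a strong acid and dissociates completely, so [H+] = 0.00043 M.
pH = -log(0.00043) = 3.37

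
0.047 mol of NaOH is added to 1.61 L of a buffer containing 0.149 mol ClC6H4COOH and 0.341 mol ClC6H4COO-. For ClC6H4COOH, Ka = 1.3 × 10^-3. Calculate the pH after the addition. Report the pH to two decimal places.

pH = 3.47

OH- converts ClC6H4COOH to ClC6H4COO-: ClC6H4COOH → 0.102 mol, ClC6H4COO- → 0.388 mol.
pKa = −log(1.3 × 10^-3) = 2.886
Henderson–Hasselbalch with mole ratio 0.388/0.102: pH = 2.886 + (+0.580)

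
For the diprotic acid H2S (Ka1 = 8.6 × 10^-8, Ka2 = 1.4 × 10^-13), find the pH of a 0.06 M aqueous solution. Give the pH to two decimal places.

pH = 4.14

Since Ka1 ≫ Ka2, the first ionization dominates [H+].
Ka1 = x²/(0.06 − x) = 8.6 × 10^-8
x ≈ √(8.6 × 10^-8 × 0.06) = 7.18 × 10^-5 M
pH = −log(7.18 × 10^-5) = 4.14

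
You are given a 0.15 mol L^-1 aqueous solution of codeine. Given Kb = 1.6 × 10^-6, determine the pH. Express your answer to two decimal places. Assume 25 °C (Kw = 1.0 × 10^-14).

pH = 10.69

C18H21NO3 + H2O ⇌ C18H22NO3+ + OH-
From the ICE table, Kb = [OH-]²/(0.15 − [OH-]) = 1.6 × 10^-6.
Since Kb ≪ C₀, [OH-] ≈ √(Kb·C₀) = 4.90 × 10^-4 M.
Check: 0.33% ionized — well under 5%, approximation valid.
pOH = −log(4.90 × 10^-4) = 3.31; pH = 14.00 − 3.31 = 10.69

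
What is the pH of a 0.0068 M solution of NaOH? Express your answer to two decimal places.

pH = 11.83

NaOH is a strong base; [OH-] = 0.0068 M.
pOH = -log(0.0068) = 2.17
pH = 14.00 - 2.17 = 11.83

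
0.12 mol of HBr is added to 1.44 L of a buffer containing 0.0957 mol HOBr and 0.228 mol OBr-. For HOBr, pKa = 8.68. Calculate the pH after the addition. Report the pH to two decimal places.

pH = 8.38

After neutralization: n(HOBr) = 0.216 mol, n(OBr-) = 0.108 mol.
pH = pKa + log([A⁻]/[HA]) = 8.68 + log(0.108/0.216) = 8.68 -0.301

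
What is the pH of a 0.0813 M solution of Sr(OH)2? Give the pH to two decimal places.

pH = 13.21

Sr(OH)2 is a strong base (each formula unit releases 2 OH-); [OH-] = 0.163 M.
pOH = -log(0.163) = 0.79
pH = 14.00 - 0.79 = 13.21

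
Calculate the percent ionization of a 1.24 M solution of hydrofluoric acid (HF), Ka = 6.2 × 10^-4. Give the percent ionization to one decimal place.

2.2%

HF ⇌ F- + H+; let x = [H+] at equilibrium.
x ≈ √(Ka·C₀) = √(6.2 × 10^-4 × 1.24) = 2.77 × 10^-2 M
Fraction ionized = 2.77 × 10^-2 / 1.24 = 0.0223 → 2.2%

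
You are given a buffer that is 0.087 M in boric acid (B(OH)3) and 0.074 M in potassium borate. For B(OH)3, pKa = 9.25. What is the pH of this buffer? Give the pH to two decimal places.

pH = 9.18

Using pH = pKa + log([base]/[acid]) with [base]/[acid] = 0.074/0.087:
pH = 9.25 + (-0.070) = 9.18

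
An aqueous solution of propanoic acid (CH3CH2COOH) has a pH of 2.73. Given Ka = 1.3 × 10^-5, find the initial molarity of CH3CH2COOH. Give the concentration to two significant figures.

[H+] = 10^(-2.73) = 1.86 × 10^-3 M = x
Ka = x²/(C₀ − x) ⇒ C₀ = x + x²/Ka
C₀ = 1.86 × 10^-3 + (1.86 × 10^-3)²/(1.3 × 10^-5) = 2.68 × 10^-1 M

C₀ = 2.7 × 10^-1 M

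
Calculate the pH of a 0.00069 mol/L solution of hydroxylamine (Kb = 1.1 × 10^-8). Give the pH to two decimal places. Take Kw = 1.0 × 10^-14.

pH = 8.44

NH2OH + H2O ⇌ NH3OH+ + OH-
From the ICE table, Kb = x²/(0.00069 − x) = 1.1 × 10^-8.
Assume x ≪ 0.00069: x ≈ √(1.1 × 10^-8 × 0.00069) = 2.75 × 10^-6 M
pOH = −log(2.75 × 10^-6) = 5.56; pH = 14.00 − 5.56 = 8.44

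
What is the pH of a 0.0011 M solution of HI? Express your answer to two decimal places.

HI is a strong acid and dissociates completely, so [H+] = 0.0011 M.
pH = -log(0.0011) = 2.96

pH = 2.96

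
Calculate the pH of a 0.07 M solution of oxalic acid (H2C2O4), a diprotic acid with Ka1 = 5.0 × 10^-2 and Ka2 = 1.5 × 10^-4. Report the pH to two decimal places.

Ka1 ≫ Ka2, so treat the first dissociation as the only significant source of H+.
Ka1 = x²/(0.07 − x) = 5.0 × 10^-2
Solving the quadratic: x = (−Ka1 + √(Ka1² + 4·Ka1·C₀))/2 = 3.92 × 10^-2 M
pH = −log(3.92 × 10^-2) = 1.41

pH = 1.41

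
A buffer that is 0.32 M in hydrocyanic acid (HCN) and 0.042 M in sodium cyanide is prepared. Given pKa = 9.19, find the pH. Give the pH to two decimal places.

pH = 8.31

Henderson–Hasselbalch: pH = pKa + log([CN-]/[HCN]) = 9.19 + log(0.042/0.32)
pH = 9.19 + (-0.882) = 8.31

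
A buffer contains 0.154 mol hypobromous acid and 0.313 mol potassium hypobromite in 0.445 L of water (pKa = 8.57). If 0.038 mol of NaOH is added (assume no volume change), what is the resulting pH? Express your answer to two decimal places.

pH = 9.05

OH- converts HOBr to OBr-: HOBr → 0.116 mol, OBr- → 0.351 mol.
pH = pKa + log([A⁻]/[HA]) = 8.57 + log(0.351/0.116) = 8.57 +0.481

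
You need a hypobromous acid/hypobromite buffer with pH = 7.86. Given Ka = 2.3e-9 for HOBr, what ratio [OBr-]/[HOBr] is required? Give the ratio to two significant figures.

pKa = -log(2.3 × 10^-9) = 8.638
pH = pKa + log(r) ⇒ log(r) = 7.86 − 8.638 = -0.778
r = [OBr-]/[HOBr] = 10^(-0.778) = 0.167

ratio = 0.17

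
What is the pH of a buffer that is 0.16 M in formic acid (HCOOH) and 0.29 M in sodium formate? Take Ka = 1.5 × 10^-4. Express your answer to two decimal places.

pH = 4.08

pKa = −log(1.5 × 10^-4) = 3.824
pH = pKa + log([A⁻]/[HA]) = 3.824 + log(0.29/0.16)
pH = 3.824 + (+0.258) = 4.08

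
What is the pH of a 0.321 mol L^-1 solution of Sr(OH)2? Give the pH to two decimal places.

pH = 13.81

Sr(OH)2 is a strong base (each formula unit releases 2 OH-); [OH-] = 0.642 M.
pOH = -log(0.642) = 0.19
pH = 14.00 - 0.19 = 13.81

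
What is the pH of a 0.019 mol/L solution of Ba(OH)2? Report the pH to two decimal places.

Ba(OH)2 is a strong base (each formula unit releases 2 OH-); [OH-] = 0.038 M.
pOH = -log(0.038) = 1.42
pH = 14.00 - 1.42 = 12.58

pH = 12.58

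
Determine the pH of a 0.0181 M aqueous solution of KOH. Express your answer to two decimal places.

KOH is a strong base; [OH-] = 0.0181 M.
pOH = -log(0.0181) = 1.74
pH = 14.00 - 1.74 = 12.26

pH = 12.26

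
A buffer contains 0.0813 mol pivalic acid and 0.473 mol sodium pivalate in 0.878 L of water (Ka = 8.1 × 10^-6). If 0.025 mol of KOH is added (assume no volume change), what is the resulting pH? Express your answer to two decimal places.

pH = 6.04

After neutralization: n((CH3)3CCOOH) = 0.0563 mol, n((CH3)3CCOO-) = 0.498 mol.
pKa = −log(8.1 × 10^-6) = 5.092
pH = pKa + log([A⁻]/[HA]) = 5.092 + log(0.498/0.0563) = 5.092 +0.947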